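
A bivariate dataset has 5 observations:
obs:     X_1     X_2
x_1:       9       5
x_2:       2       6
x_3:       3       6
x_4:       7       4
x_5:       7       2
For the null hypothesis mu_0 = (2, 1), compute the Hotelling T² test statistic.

Step 1 — sample mean vector:
  mean(X_1) = (9 + 2 + 3 + 7 + 7) / 5 = 28/5 = 5.6
  mean(X_2) = (5 + 6 + 6 + 4 + 2) / 5 = 23/5 = 4.6
  x̄ = (5.6, 4.6),  deviation x̄ - mu_0 = (5.6, 4.6) - (2, 1) = (3.6, 3.6).

Step 2 — sample covariance matrix, S[i,j] = (1/(n-1)) · Σ_k (x_{k,i} - mean_i) · (x_{k,j} - mean_j), divisor n-1 = 4:
  S[X_1,X_1] = ((3.4)·(3.4) + (-3.6)·(-3.6) + (-2.6)·(-2.6) + (1.4)·(1.4) + (1.4)·(1.4)) / 4 = 35.2/4 = 8.8
  S[X_1,X_2] = ((3.4)·(0.4) + (-3.6)·(1.4) + (-2.6)·(1.4) + (1.4)·(-0.6) + (1.4)·(-2.6)) / 4 = -11.8/4 = -2.95
  S[X_2,X_2] = ((0.4)·(0.4) + (1.4)·(1.4) + (1.4)·(1.4) + (-0.6)·(-0.6) + (-2.6)·(-2.6)) / 4 = 11.2/4 = 2.8
  S = [[8.8, -2.95],
 [-2.95, 2.8]].

Step 3 — invert S. det(S) = 8.8·2.8 - (-2.95)² = 15.9375.
  S^{-1} = (1/det) · [[d, -b], [-b, a]] = [[0.1757, 0.1851],
 [0.1851, 0.5522]].

Step 4 — quadratic form (x̄ - mu_0)^T · S^{-1} · (x̄ - mu_0):
  S^{-1} · (x̄ - mu_0) = (1.2988, 2.6541),
  (x̄ - mu_0)^T · [...] = (3.6)·(1.2988) + (3.6)·(2.6541) = 14.2306.

Step 5 — scale by n: T² = 5 · 14.2306 = 71.1529.

T² ≈ 71.1529


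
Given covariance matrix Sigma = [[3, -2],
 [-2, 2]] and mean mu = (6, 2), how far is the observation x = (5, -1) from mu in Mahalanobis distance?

Step 1 — centre the observation: (x - mu) = (-1, -3).

Step 2 — invert Sigma. det(Sigma) = 3·2 - (-2)² = 2.
  Sigma^{-1} = (1/det) · [[d, -b], [-b, a]] = [[1, 1],
 [1, 1.5]].

Step 3 — form the quadratic (x - mu)^T · Sigma^{-1} · (x - mu):
  Sigma^{-1} · (x - mu) = (-4, -5.5).
  (x - mu)^T · [Sigma^{-1} · (x - mu)] = (-1)·(-4) + (-3)·(-5.5) = 20.5.

Step 4 — take square root: d = √(20.5) ≈ 4.5277.

d(x, mu) = √(20.5) ≈ 4.5277


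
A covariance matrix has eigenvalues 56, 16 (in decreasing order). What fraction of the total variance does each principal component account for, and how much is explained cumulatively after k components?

Step 1 — total variance = trace(Sigma) = Σ λ_i = 56 + 16 = 72.

Step 2 — fraction explained by component i = λ_i / Σ λ:
  PC1: 56/72 = 0.7778
  PC2: 16/72 = 0.2222

Step 3 — cumulative fraction after k components = (λ_1 + ... + λ_k) / Σ λ:
  k = 1: 56/72 = 0.7778
  k = 2: (56 + 16)/72 = 72/72 = 1

Summary (fraction, with percent):

explained: PC1 0.7778 (77.78%), PC2 0.2222 (22.22%);  cumulative: 0.7778, 1


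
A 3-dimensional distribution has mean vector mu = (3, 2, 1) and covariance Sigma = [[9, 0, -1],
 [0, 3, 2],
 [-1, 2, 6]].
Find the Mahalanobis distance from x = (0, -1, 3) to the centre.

Step 1 — centre the observation: (x - mu) = (-3, -3, 2).

Step 2 — invert Sigma (cofactor / det for 3×3, or solve directly):
  Sigma^{-1} = [[0.1138, -0.0163, 0.0244],
 [-0.0163, 0.4309, -0.1463],
 [0.0244, -0.1463, 0.2195]].

Step 3 — form the quadratic (x - mu)^T · Sigma^{-1} · (x - mu):
  Sigma^{-1} · (x - mu) = (-0.2439, -1.5366, 0.8049).
  (x - mu)^T · [Sigma^{-1} · (x - mu)] = (-3)·(-0.2439) + (-3)·(-1.5366) + (2)·(0.8049) = 6.9512.

Step 4 — take square root: d = √(6.9512) ≈ 2.6365.

d(x, mu) = √(6.9512) ≈ 2.6365


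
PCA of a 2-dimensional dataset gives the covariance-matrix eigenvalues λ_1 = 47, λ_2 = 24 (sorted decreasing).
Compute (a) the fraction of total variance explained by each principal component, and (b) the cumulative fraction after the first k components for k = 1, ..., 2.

Step 1 — total variance = trace(Sigma) = Σ λ_i = 47 + 24 = 71.

Step 2 — fraction explained by component i = λ_i / Σ λ:
  PC1: 47/71 = 0.662
  PC2: 24/71 = 0.338

Step 3 — cumulative fraction after k components = (λ_1 + ... + λ_k) / Σ λ:
  k = 1: 47/71 = 0.662
  k = 2: (47 + 24)/71 = 71/71 = 1

Summary (fraction, with percent):

explained: PC1 0.662 (66.2%), PC2 0.338 (33.8%);  cumulative: 0.662, 1


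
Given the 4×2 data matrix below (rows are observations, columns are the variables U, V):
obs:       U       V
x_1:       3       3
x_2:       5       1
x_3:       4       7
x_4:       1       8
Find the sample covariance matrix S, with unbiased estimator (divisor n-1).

Step 1 — column means:
  mean(U) = (3 + 5 + 4 + 1) / 4 = 13/4 = 3.25
  mean(V) = (3 + 1 + 7 + 8) / 4 = 19/4 = 4.75

Step 2 — sample covariance S[i,j] = (1/(n-1)) · Σ_k (x_{k,i} - mean_i) · (x_{k,j} - mean_j), with n-1 = 3.
  S[U,U] = ((-0.25)·(-0.25) + (1.75)·(1.75) + (0.75)·(0.75) + (-2.25)·(-2.25)) / 3 = 8.75/3 = 2.9167
  S[U,V] = ((-0.25)·(-1.75) + (1.75)·(-3.75) + (0.75)·(2.25) + (-2.25)·(3.25)) / 3 = -11.75/3 = -3.9167
  S[V,V] = ((-1.75)·(-1.75) + (-3.75)·(-3.75) + (2.25)·(2.25) + (3.25)·(3.25)) / 3 = 32.75/3 = 10.9167

S is symmetric (S[j,i] = S[i,j]). Assembling:

S = [[2.9167, -3.9167],
 [-3.9167, 10.9167]]


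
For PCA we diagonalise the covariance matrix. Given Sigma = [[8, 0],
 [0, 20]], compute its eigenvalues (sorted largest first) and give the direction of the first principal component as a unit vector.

Step 1 — characteristic polynomial of 2×2 Sigma:
  det(Sigma - λI) = λ² - trace · λ + det = 0.
  trace = 8 + 20 = 28, det = 8·20 - (0)² = 160.
Step 2 — discriminant:
  Δ = trace² - 4·det = 784 - 640 = 144.
Step 3 — eigenvalues:
  λ = (trace ± √Δ)/2 = (28 ± 12)/2,
  λ_1 = 20,  λ_2 = 8.

Step 4 — unit eigenvector for λ_1: Sigma is diagonal, so its eigenvectors are the coordinate axes. λ_1 = 20 is the diagonal entry on the second coordinate axis, hence
  v_1 = (0, 1) (||v_1|| = 1).

λ_1 = 20,  λ_2 = 8;  v_1 ≈ (0, 1)


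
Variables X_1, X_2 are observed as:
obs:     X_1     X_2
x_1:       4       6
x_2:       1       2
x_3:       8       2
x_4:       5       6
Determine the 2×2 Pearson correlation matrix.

Step 1 — column means:
  mean(X_1) = (4 + 1 + 8 + 5) / 4 = 18/4 = 4.5
  mean(X_2) = (6 + 2 + 2 + 6) / 4 = 16/4 = 4

Step 2 — sample variances and covariances s[i,j] = (1/(n-1)) · Σ_k (x_{k,i} - mean_i) · (x_{k,j} - mean_j), with n-1 = 3:
  s[X_1,X_1] = ((-0.5)·(-0.5) + (-3.5)·(-3.5) + (3.5)·(3.5) + (0.5)·(0.5)) / 3 = 25/3 = 8.3333
  s[X_1,X_2] = ((-0.5)·(2) + (-3.5)·(-2) + (3.5)·(-2) + (0.5)·(2)) / 3 = 0/3 = 0
  s[X_2,X_2] = ((2)·(2) + (-2)·(-2) + (-2)·(-2) + (2)·(2)) / 3 = 16/3 = 5.3333
  Sample standard deviations s_i = √(s[i,i]):
  s(X_1) = √(8.3333) = 2.8868
  s(X_2) = √(5.3333) = 2.3094

Step 3 — r_{ij} = s_{ij} / (s_i · s_j):
  r[X_1,X_1] = 1 (diagonal).
  r[X_1,X_2] = 0 / (2.8868 · 2.3094) = 0 / 6.6667 = 0
  r[X_2,X_2] = 1 (diagonal).

R is symmetric with unit diagonal. Assembling:

R = [[1, 0],
 [0, 1]]


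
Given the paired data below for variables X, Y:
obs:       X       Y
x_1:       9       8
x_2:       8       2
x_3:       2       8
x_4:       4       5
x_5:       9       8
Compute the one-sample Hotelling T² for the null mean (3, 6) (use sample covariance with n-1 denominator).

Step 1 — sample mean vector:
  mean(X) = (9 + 8 + 2 + 4 + 9) / 5 = 32/5 = 6.4
  mean(Y) = (8 + 2 + 8 + 5 + 8) / 5 = 31/5 = 6.2
  x̄ = (6.4, 6.2),  deviation x̄ - mu_0 = (6.4, 6.2) - (3, 6) = (3.4, 0.2).

Step 2 — sample covariance matrix, S[i,j] = (1/(n-1)) · Σ_k (x_{k,i} - mean_i) · (x_{k,j} - mean_j), divisor n-1 = 4:
  S[X,X] = ((2.6)·(2.6) + (1.6)·(1.6) + (-4.4)·(-4.4) + (-2.4)·(-2.4) + (2.6)·(2.6)) / 4 = 41.2/4 = 10.3
  S[X,Y] = ((2.6)·(1.8) + (1.6)·(-4.2) + (-4.4)·(1.8) + (-2.4)·(-1.2) + (2.6)·(1.8)) / 4 = -2.4/4 = -0.6
  S[Y,Y] = ((1.8)·(1.8) + (-4.2)·(-4.2) + (1.8)·(1.8) + (-1.2)·(-1.2) + (1.8)·(1.8)) / 4 = 28.8/4 = 7.2
  S = [[10.3, -0.6],
 [-0.6, 7.2]].

Step 3 — invert S. det(S) = 10.3·7.2 - (-0.6)² = 73.8.
  S^{-1} = (1/det) · [[d, -b], [-b, a]] = [[0.0976, 0.0081],
 [0.0081, 0.1396]].

Step 4 — quadratic form (x̄ - mu_0)^T · S^{-1} · (x̄ - mu_0):
  S^{-1} · (x̄ - mu_0) = (0.3333, 0.0556),
  (x̄ - mu_0)^T · [...] = (3.4)·(0.3333) + (0.2)·(0.0556) = 1.1444.

Step 5 — scale by n: T² = 5 · 1.1444 = 5.7222.

T² ≈ 5.7222


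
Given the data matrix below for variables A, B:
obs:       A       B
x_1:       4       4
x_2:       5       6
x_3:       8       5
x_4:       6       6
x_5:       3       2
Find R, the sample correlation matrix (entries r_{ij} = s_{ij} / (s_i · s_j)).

Step 1 — column means:
  mean(A) = (4 + 5 + 8 + 6 + 3) / 5 = 26/5 = 5.2
  mean(B) = (4 + 6 + 5 + 6 + 2) / 5 = 23/5 = 4.6

Step 2 — sample variances and covariances s[i,j] = (1/(n-1)) · Σ_k (x_{k,i} - mean_i) · (x_{k,j} - mean_j), with n-1 = 4:
  s[A,A] = ((-1.2)·(-1.2) + (-0.2)·(-0.2) + (2.8)·(2.8) + (0.8)·(0.8) + (-2.2)·(-2.2)) / 4 = 14.8/4 = 3.7
  s[A,B] = ((-1.2)·(-0.6) + (-0.2)·(1.4) + (2.8)·(0.4) + (0.8)·(1.4) + (-2.2)·(-2.6)) / 4 = 8.4/4 = 2.1
  s[B,B] = ((-0.6)·(-0.6) + (1.4)·(1.4) + (0.4)·(0.4) + (1.4)·(1.4) + (-2.6)·(-2.6)) / 4 = 11.2/4 = 2.8
  Sample standard deviations s_i = √(s[i,i]):
  s(A) = √(3.7) = 1.9235
  s(B) = √(2.8) = 1.6733

Step 3 — r_{ij} = s_{ij} / (s_i · s_j):
  r[A,A] = 1 (diagonal).
  r[A,B] = 2.1 / (1.9235 · 1.6733) = 2.1 / 3.2187 = 0.6524
  r[B,B] = 1 (diagonal).

R is symmetric with unit diagonal. Assembling:

R = [[1, 0.6524],
 [0.6524, 1]]


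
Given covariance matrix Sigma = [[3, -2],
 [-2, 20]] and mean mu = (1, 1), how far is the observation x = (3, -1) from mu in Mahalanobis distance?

Step 1 — centre the observation: (x - mu) = (2, -2).

Step 2 — invert Sigma. det(Sigma) = 3·20 - (-2)² = 56.
  Sigma^{-1} = (1/det) · [[d, -b], [-b, a]] = [[0.3571, 0.0357],
 [0.0357, 0.0536]].

Step 3 — form the quadratic (x - mu)^T · Sigma^{-1} · (x - mu):
  Sigma^{-1} · (x - mu) = (0.6429, -0.0357).
  (x - mu)^T · [Sigma^{-1} · (x - mu)] = (2)·(0.6429) + (-2)·(-0.0357) = 1.3571.

Step 4 — take square root: d = √(1.3571) ≈ 1.165.

d(x, mu) = √(1.3571) ≈ 1.165


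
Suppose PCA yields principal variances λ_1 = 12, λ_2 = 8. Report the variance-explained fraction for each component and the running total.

Step 1 — total variance = trace(Sigma) = Σ λ_i = 12 + 8 = 20.

Step 2 — fraction explained by component i = λ_i / Σ λ:
  PC1: 12/20 = 0.6
  PC2: 8/20 = 0.4

Step 3 — cumulative fraction after k components = (λ_1 + ... + λ_k) / Σ λ:
  k = 1: 12/20 = 0.6
  k = 2: (12 + 8)/20 = 20/20 = 1

Summary (fraction, with percent):

explained: PC1 0.6 (60%), PC2 0.4 (40%);  cumulative: 0.6, 1


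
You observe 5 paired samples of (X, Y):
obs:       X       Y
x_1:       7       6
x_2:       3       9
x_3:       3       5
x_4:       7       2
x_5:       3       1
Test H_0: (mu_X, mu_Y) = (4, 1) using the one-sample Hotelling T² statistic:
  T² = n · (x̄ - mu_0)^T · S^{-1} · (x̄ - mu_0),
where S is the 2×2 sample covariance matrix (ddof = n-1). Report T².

Step 1 — sample mean vector:
  mean(X) = (7 + 3 + 3 + 7 + 3) / 5 = 23/5 = 4.6
  mean(Y) = (6 + 9 + 5 + 2 + 1) / 5 = 23/5 = 4.6
  x̄ = (4.6, 4.6),  deviation x̄ - mu_0 = (4.6, 4.6) - (4, 1) = (0.6, 3.6).

Step 2 — sample covariance matrix, S[i,j] = (1/(n-1)) · Σ_k (x_{k,i} - mean_i) · (x_{k,j} - mean_j), divisor n-1 = 4:
  S[X,X] = ((2.4)·(2.4) + (-1.6)·(-1.6) + (-1.6)·(-1.6) + (2.4)·(2.4) + (-1.6)·(-1.6)) / 4 = 19.2/4 = 4.8
  S[X,Y] = ((2.4)·(1.4) + (-1.6)·(4.4) + (-1.6)·(0.4) + (2.4)·(-2.6) + (-1.6)·(-3.6)) / 4 = -4.8/4 = -1.2
  S[Y,Y] = ((1.4)·(1.4) + (4.4)·(4.4) + (0.4)·(0.4) + (-2.6)·(-2.6) + (-3.6)·(-3.6)) / 4 = 41.2/4 = 10.3
  S = [[4.8, -1.2],
 [-1.2, 10.3]].

Step 3 — invert S. det(S) = 4.8·10.3 - (-1.2)² = 48.
  S^{-1} = (1/det) · [[d, -b], [-b, a]] = [[0.2146, 0.025],
 [0.025, 0.1]].

Step 4 — quadratic form (x̄ - mu_0)^T · S^{-1} · (x̄ - mu_0):
  S^{-1} · (x̄ - mu_0) = (0.2187, 0.375),
  (x̄ - mu_0)^T · [...] = (0.6)·(0.2187) + (3.6)·(0.375) = 1.4812.

Step 5 — scale by n: T² = 5 · 1.4812 = 7.4062.

T² ≈ 7.4062


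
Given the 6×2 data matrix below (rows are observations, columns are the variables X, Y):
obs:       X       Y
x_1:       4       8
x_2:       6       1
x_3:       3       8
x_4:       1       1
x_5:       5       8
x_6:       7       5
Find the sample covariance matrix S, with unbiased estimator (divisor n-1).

Step 1 — column means:
  mean(X) = (4 + 6 + 3 + 1 + 5 + 7) / 6 = 26/6 = 4.3333
  mean(Y) = (8 + 1 + 8 + 1 + 8 + 5) / 6 = 31/6 = 5.1667

Step 2 — sample covariance S[i,j] = (1/(n-1)) · Σ_k (x_{k,i} - mean_i) · (x_{k,j} - mean_j), with n-1 = 5.
  S[X,X] = ((-0.3333)·(-0.3333) + (1.6667)·(1.6667) + (-1.3333)·(-1.3333) + (-3.3333)·(-3.3333) + (0.6667)·(0.6667) + (2.6667)·(2.6667)) / 5 = 23.3333/5 = 4.6667
  S[X,Y] = ((-0.3333)·(2.8333) + (1.6667)·(-4.1667) + (-1.3333)·(2.8333) + (-3.3333)·(-4.1667) + (0.6667)·(2.8333) + (2.6667)·(-0.1667)) / 5 = 3.6667/5 = 0.7333
  S[Y,Y] = ((2.8333)·(2.8333) + (-4.1667)·(-4.1667) + (2.8333)·(2.8333) + (-4.1667)·(-4.1667) + (2.8333)·(2.8333) + (-0.1667)·(-0.1667)) / 5 = 58.8333/5 = 11.7667

S is symmetric (S[j,i] = S[i,j]). Assembling:

S = [[4.6667, 0.7333],
 [0.7333, 11.7667]]


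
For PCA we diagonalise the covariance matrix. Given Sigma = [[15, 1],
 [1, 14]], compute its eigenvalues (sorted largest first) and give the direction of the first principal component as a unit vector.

Step 1 — characteristic polynomial of 2×2 Sigma:
  det(Sigma - λI) = λ² - trace · λ + det = 0.
  trace = 15 + 14 = 29, det = 15·14 - (1)² = 209.
Step 2 — discriminant:
  Δ = trace² - 4·det = 841 - 836 = 5.
Step 3 — eigenvalues:
  λ = (trace ± √Δ)/2 = (29 ± 2.2361)/2,
  λ_1 = 15.618,  λ_2 = 13.382.

Step 4 — unit eigenvector for λ_1: solve (Sigma - λ_1 I)v = 0. First row:
  (15 - 15.618)·v_x + (1)·v_y = 0, i.e. (-0.618)·v_x + (1)·v_y = 0,
  so v ∝ (b, λ_1 - a) = (1, 0.618) = u.
  ||u|| = √((1)² + (0.618)²) = √(1.382) ≈ 1.1756,
  v_1 = u/||u|| ≈ (0.8507, 0.5257) (||v_1|| = 1).

λ_1 = 15.618,  λ_2 = 13.382;  v_1 ≈ (0.8507, 0.5257)


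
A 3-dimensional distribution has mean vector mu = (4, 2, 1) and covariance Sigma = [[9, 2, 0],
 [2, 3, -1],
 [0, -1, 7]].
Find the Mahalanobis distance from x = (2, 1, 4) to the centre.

Step 1 — centre the observation: (x - mu) = (-2, -1, 3).

Step 2 — invert Sigma (cofactor / det for 3×3, or solve directly):
  Sigma^{-1} = [[0.1316, -0.0921, -0.0132],
 [-0.0921, 0.4145, 0.0592],
 [-0.0132, 0.0592, 0.1513]].

Step 3 — form the quadratic (x - mu)^T · Sigma^{-1} · (x - mu):
  Sigma^{-1} · (x - mu) = (-0.2105, -0.0526, 0.4211).
  (x - mu)^T · [Sigma^{-1} · (x - mu)] = (-2)·(-0.2105) + (-1)·(-0.0526) + (3)·(0.4211) = 1.7368.

Step 4 — take square root: d = √(1.7368) ≈ 1.3179.

d(x, mu) = √(1.7368) ≈ 1.3179


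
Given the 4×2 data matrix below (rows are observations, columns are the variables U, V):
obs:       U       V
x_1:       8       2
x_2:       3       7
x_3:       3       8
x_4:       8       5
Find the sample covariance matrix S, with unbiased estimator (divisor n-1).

Step 1 — column means:
  mean(U) = (8 + 3 + 3 + 8) / 4 = 22/4 = 5.5
  mean(V) = (2 + 7 + 8 + 5) / 4 = 22/4 = 5.5

Step 2 — sample covariance S[i,j] = (1/(n-1)) · Σ_k (x_{k,i} - mean_i) · (x_{k,j} - mean_j), with n-1 = 3.
  S[U,U] = ((2.5)·(2.5) + (-2.5)·(-2.5) + (-2.5)·(-2.5) + (2.5)·(2.5)) / 3 = 25/3 = 8.3333
  S[U,V] = ((2.5)·(-3.5) + (-2.5)·(1.5) + (-2.5)·(2.5) + (2.5)·(-0.5)) / 3 = -20/3 = -6.6667
  S[V,V] = ((-3.5)·(-3.5) + (1.5)·(1.5) + (2.5)·(2.5) + (-0.5)·(-0.5)) / 3 = 21/3 = 7

S is symmetric (S[j,i] = S[i,j]). Assembling:

S = [[8.3333, -6.6667],
 [-6.6667, 7]]


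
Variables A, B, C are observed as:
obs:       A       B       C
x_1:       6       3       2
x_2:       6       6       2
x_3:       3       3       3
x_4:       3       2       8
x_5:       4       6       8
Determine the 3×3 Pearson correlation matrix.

Step 1 — column means:
  mean(A) = (6 + 6 + 3 + 3 + 4) / 5 = 22/5 = 4.4
  mean(B) = (3 + 6 + 3 + 2 + 6) / 5 = 20/5 = 4
  mean(C) = (2 + 2 + 3 + 8 + 8) / 5 = 23/5 = 4.6

Step 2 — sample variances and covariances s[i,j] = (1/(n-1)) · Σ_k (x_{k,i} - mean_i) · (x_{k,j} - mean_j), with n-1 = 4:
  s[A,A] = ((1.6)·(1.6) + (1.6)·(1.6) + (-1.4)·(-1.4) + (-1.4)·(-1.4) + (-0.4)·(-0.4)) / 4 = 9.2/4 = 2.3
  s[A,B] = ((1.6)·(-1) + (1.6)·(2) + (-1.4)·(-1) + (-1.4)·(-2) + (-0.4)·(2)) / 4 = 5/4 = 1.25
  s[A,C] = ((1.6)·(-2.6) + (1.6)·(-2.6) + (-1.4)·(-1.6) + (-1.4)·(3.4) + (-0.4)·(3.4)) / 4 = -12.2/4 = -3.05
  s[B,B] = ((-1)·(-1) + (2)·(2) + (-1)·(-1) + (-2)·(-2) + (2)·(2)) / 4 = 14/4 = 3.5
  s[B,C] = ((-1)·(-2.6) + (2)·(-2.6) + (-1)·(-1.6) + (-2)·(3.4) + (2)·(3.4)) / 4 = -1/4 = -0.25
  s[C,C] = ((-2.6)·(-2.6) + (-2.6)·(-2.6) + (-1.6)·(-1.6) + (3.4)·(3.4) + (3.4)·(3.4)) / 4 = 39.2/4 = 9.8
  Sample standard deviations s_i = √(s[i,i]):
  s(A) = √(2.3) = 1.5166
  s(B) = √(3.5) = 1.8708
  s(C) = √(9.8) = 3.1305

Step 3 — r_{ij} = s_{ij} / (s_i · s_j):
  r[A,A] = 1 (diagonal).
  r[A,B] = 1.25 / (1.5166 · 1.8708) = 1.25 / 2.8373 = 0.4406
  r[A,C] = -3.05 / (1.5166 · 3.1305) = -3.05 / 4.7476 = -0.6424
  r[B,B] = 1 (diagonal).
  r[B,C] = -0.25 / (1.8708 · 3.1305) = -0.25 / 5.8566 = -0.0427
  r[C,C] = 1 (diagonal).

R is symmetric with unit diagonal. Assembling:

R = [[1, 0.4406, -0.6424],
 [0.4406, 1, -0.0427],
 [-0.6424, -0.0427, 1]]


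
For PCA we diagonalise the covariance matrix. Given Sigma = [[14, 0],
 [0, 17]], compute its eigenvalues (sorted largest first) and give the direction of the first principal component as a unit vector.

Step 1 — characteristic polynomial of 2×2 Sigma:
  det(Sigma - λI) = λ² - trace · λ + det = 0.
  trace = 14 + 17 = 31, det = 14·17 - (0)² = 238.
Step 2 — discriminant:
  Δ = trace² - 4·det = 961 - 952 = 9.
Step 3 — eigenvalues:
  λ = (trace ± √Δ)/2 = (31 ± 3)/2,
  λ_1 = 17,  λ_2 = 14.

Step 4 — unit eigenvector for λ_1: Sigma is diagonal, so its eigenvectors are the coordinate axes. λ_1 = 17 is the diagonal entry on the second coordinate axis, hence
  v_1 = (0, 1) (||v_1|| = 1).

λ_1 = 17,  λ_2 = 14;  v_1 ≈ (0, 1)


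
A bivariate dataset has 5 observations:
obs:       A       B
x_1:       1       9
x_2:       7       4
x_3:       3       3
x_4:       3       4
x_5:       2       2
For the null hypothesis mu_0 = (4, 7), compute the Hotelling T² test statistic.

Step 1 — sample mean vector:
  mean(A) = (1 + 7 + 3 + 3 + 2) / 5 = 16/5 = 3.2
  mean(B) = (9 + 4 + 3 + 4 + 2) / 5 = 22/5 = 4.4
  x̄ = (3.2, 4.4),  deviation x̄ - mu_0 = (3.2, 4.4) - (4, 7) = (-0.8, -2.6).

Step 2 — sample covariance matrix, S[i,j] = (1/(n-1)) · Σ_k (x_{k,i} - mean_i) · (x_{k,j} - mean_j), divisor n-1 = 4:
  S[A,A] = ((-2.2)·(-2.2) + (3.8)·(3.8) + (-0.2)·(-0.2) + (-0.2)·(-0.2) + (-1.2)·(-1.2)) / 4 = 20.8/4 = 5.2
  S[A,B] = ((-2.2)·(4.6) + (3.8)·(-0.4) + (-0.2)·(-1.4) + (-0.2)·(-0.4) + (-1.2)·(-2.4)) / 4 = -8.4/4 = -2.1
  S[B,B] = ((4.6)·(4.6) + (-0.4)·(-0.4) + (-1.4)·(-1.4) + (-0.4)·(-0.4) + (-2.4)·(-2.4)) / 4 = 29.2/4 = 7.3
  S = [[5.2, -2.1],
 [-2.1, 7.3]].

Step 3 — invert S. det(S) = 5.2·7.3 - (-2.1)² = 33.55.
  S^{-1} = (1/det) · [[d, -b], [-b, a]] = [[0.2176, 0.0626],
 [0.0626, 0.155]].

Step 4 — quadratic form (x̄ - mu_0)^T · S^{-1} · (x̄ - mu_0):
  S^{-1} · (x̄ - mu_0) = (-0.3368, -0.4531),
  (x̄ - mu_0)^T · [...] = (-0.8)·(-0.3368) + (-2.6)·(-0.4531) = 1.4474.

Step 5 — scale by n: T² = 5 · 1.4474 = 7.237.

T² ≈ 7.237


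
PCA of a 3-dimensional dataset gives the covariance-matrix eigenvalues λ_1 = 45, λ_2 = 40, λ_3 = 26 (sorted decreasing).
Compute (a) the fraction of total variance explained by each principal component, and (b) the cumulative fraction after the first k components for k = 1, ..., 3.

Step 1 — total variance = trace(Sigma) = Σ λ_i = 45 + 40 + 26 = 111.

Step 2 — fraction explained by component i = λ_i / Σ λ:
  PC1: 45/111 = 0.4054
  PC2: 40/111 = 0.3604
  PC3: 26/111 = 0.2342

Step 3 — cumulative fraction after k components = (λ_1 + ... + λ_k) / Σ λ:
  k = 1: 45/111 = 0.4054
  k = 2: (45 + 40)/111 = 85/111 = 0.7658
  k = 3: (45 + 40 + 26)/111 = 111/111 = 1

Summary (fraction, with percent):

explained: PC1 0.4054 (40.54%), PC2 0.3604 (36.04%), PC3 0.2342 (23.42%);  cumulative: 0.4054, 0.7658, 1


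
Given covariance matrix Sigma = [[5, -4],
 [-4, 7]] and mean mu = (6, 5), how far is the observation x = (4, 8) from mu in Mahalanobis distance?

Step 1 — centre the observation: (x - mu) = (-2, 3).

Step 2 — invert Sigma. det(Sigma) = 5·7 - (-4)² = 19.
  Sigma^{-1} = (1/det) · [[d, -b], [-b, a]] = [[0.3684, 0.2105],
 [0.2105, 0.2632]].

Step 3 — form the quadratic (x - mu)^T · Sigma^{-1} · (x - mu):
  Sigma^{-1} · (x - mu) = (-0.1053, 0.3684).
  (x - mu)^T · [Sigma^{-1} · (x - mu)] = (-2)·(-0.1053) + (3)·(0.3684) = 1.3158.

Step 4 — take square root: d = √(1.3158) ≈ 1.1471.

d(x, mu) = √(1.3158) ≈ 1.1471


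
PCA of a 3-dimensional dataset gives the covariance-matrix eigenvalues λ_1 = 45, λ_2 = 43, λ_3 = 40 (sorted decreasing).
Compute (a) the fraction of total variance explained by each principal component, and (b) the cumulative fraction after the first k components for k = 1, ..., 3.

Step 1 — total variance = trace(Sigma) = Σ λ_i = 45 + 43 + 40 = 128.

Step 2 — fraction explained by component i = λ_i / Σ λ:
  PC1: 45/128 = 0.3516
  PC2: 43/128 = 0.3359
  PC3: 40/128 = 0.3125

Step 3 — cumulative fraction after k components = (λ_1 + ... + λ_k) / Σ λ:
  k = 1: 45/128 = 0.3516
  k = 2: (45 + 43)/128 = 88/128 = 0.6875
  k = 3: (45 + 43 + 40)/128 = 128/128 = 1

Summary (fraction, with percent):

explained: PC1 0.3516 (35.16%), PC2 0.3359 (33.59%), PC3 0.3125 (31.25%);  cumulative: 0.3516, 0.6875, 1


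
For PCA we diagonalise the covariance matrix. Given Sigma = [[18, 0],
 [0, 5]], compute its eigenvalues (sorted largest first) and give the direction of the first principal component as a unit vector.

Step 1 — characteristic polynomial of 2×2 Sigma:
  det(Sigma - λI) = λ² - trace · λ + det = 0.
  trace = 18 + 5 = 23, det = 18·5 - (0)² = 90.
Step 2 — discriminant:
  Δ = trace² - 4·det = 529 - 360 = 169.
Step 3 — eigenvalues:
  λ = (trace ± √Δ)/2 = (23 ± 13)/2,
  λ_1 = 18,  λ_2 = 5.

Step 4 — unit eigenvector for λ_1: Sigma is diagonal, so its eigenvectors are the coordinate axes. λ_1 = 18 is the diagonal entry on the first coordinate axis, hence
  v_1 = (1, 0) (||v_1|| = 1).

λ_1 = 18,  λ_2 = 5;  v_1 ≈ (1, 0)


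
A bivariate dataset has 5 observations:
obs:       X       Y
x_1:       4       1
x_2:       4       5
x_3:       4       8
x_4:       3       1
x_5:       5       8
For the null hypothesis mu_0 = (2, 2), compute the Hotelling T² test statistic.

Step 1 — sample mean vector:
  mean(X) = (4 + 4 + 4 + 3 + 5) / 5 = 20/5 = 4
  mean(Y) = (1 + 5 + 8 + 1 + 8) / 5 = 23/5 = 4.6
  x̄ = (4, 4.6),  deviation x̄ - mu_0 = (4, 4.6) - (2, 2) = (2, 2.6).

Step 2 — sample covariance matrix, S[i,j] = (1/(n-1)) · Σ_k (x_{k,i} - mean_i) · (x_{k,j} - mean_j), divisor n-1 = 4:
  S[X,X] = ((0)·(0) + (0)·(0) + (0)·(0) + (-1)·(-1) + (1)·(1)) / 4 = 2/4 = 0.5
  S[X,Y] = ((0)·(-3.6) + (0)·(0.4) + (0)·(3.4) + (-1)·(-3.6) + (1)·(3.4)) / 4 = 7/4 = 1.75
  S[Y,Y] = ((-3.6)·(-3.6) + (0.4)·(0.4) + (3.4)·(3.4) + (-3.6)·(-3.6) + (3.4)·(3.4)) / 4 = 49.2/4 = 12.3
  S = [[0.5, 1.75],
 [1.75, 12.3]].

Step 3 — invert S. det(S) = 0.5·12.3 - (1.75)² = 3.0875.
  S^{-1} = (1/det) · [[d, -b], [-b, a]] = [[3.9838, -0.5668],
 [-0.5668, 0.1619]].

Step 4 — quadratic form (x̄ - mu_0)^T · S^{-1} · (x̄ - mu_0):
  S^{-1} · (x̄ - mu_0) = (6.4939, -0.7126),
  (x̄ - mu_0)^T · [...] = (2)·(6.4939) + (2.6)·(-0.7126) = 11.1352.

Step 5 — scale by n: T² = 5 · 11.1352 = 55.6761.

T² ≈ 55.6761


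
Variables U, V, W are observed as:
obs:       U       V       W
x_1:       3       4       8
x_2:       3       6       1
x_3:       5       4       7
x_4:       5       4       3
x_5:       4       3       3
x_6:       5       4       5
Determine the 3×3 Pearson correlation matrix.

Step 1 — column means:
  mean(U) = (3 + 3 + 5 + 5 + 4 + 5) / 6 = 25/6 = 4.1667
  mean(V) = (4 + 6 + 4 + 4 + 3 + 4) / 6 = 25/6 = 4.1667
  mean(W) = (8 + 1 + 7 + 3 + 3 + 5) / 6 = 27/6 = 4.5

Step 2 — sample variances and covariances s[i,j] = (1/(n-1)) · Σ_k (x_{k,i} - mean_i) · (x_{k,j} - mean_j), with n-1 = 5:
  s[U,U] = ((-1.1667)·(-1.1667) + (-1.1667)·(-1.1667) + (0.8333)·(0.8333) + (0.8333)·(0.8333) + (-0.1667)·(-0.1667) + (0.8333)·(0.8333)) / 5 = 4.8333/5 = 0.9667
  s[U,V] = ((-1.1667)·(-0.1667) + (-1.1667)·(1.8333) + (0.8333)·(-0.1667) + (0.8333)·(-0.1667) + (-0.1667)·(-1.1667) + (0.8333)·(-0.1667)) / 5 = -2.1667/5 = -0.4333
  s[U,W] = ((-1.1667)·(3.5) + (-1.1667)·(-3.5) + (0.8333)·(2.5) + (0.8333)·(-1.5) + (-0.1667)·(-1.5) + (0.8333)·(0.5)) / 5 = 1.5/5 = 0.3
  s[V,V] = ((-0.1667)·(-0.1667) + (1.8333)·(1.8333) + (-0.1667)·(-0.1667) + (-0.1667)·(-0.1667) + (-1.1667)·(-1.1667) + (-0.1667)·(-0.1667)) / 5 = 4.8333/5 = 0.9667
  s[V,W] = ((-0.1667)·(3.5) + (1.8333)·(-3.5) + (-0.1667)·(2.5) + (-0.1667)·(-1.5) + (-1.1667)·(-1.5) + (-0.1667)·(0.5)) / 5 = -5.5/5 = -1.1
  s[W,W] = ((3.5)·(3.5) + (-3.5)·(-3.5) + (2.5)·(2.5) + (-1.5)·(-1.5) + (-1.5)·(-1.5) + (0.5)·(0.5)) / 5 = 35.5/5 = 7.1
  Sample standard deviations s_i = √(s[i,i]):
  s(U) = √(0.9667) = 0.9832
  s(V) = √(0.9667) = 0.9832
  s(W) = √(7.1) = 2.6646

Step 3 — r_{ij} = s_{ij} / (s_i · s_j):
  r[U,U] = 1 (diagonal).
  r[U,V] = -0.4333 / (0.9832 · 0.9832) = -0.4333 / 0.9667 = -0.4483
  r[U,W] = 0.3 / (0.9832 · 2.6646) = 0.3 / 2.6198 = 0.1145
  r[V,V] = 1 (diagonal).
  r[V,W] = -1.1 / (0.9832 · 2.6646) = -1.1 / 2.6198 = -0.4199
  r[W,W] = 1 (diagonal).

R is symmetric with unit diagonal. Assembling:

R = [[1, -0.4483, 0.1145],
 [-0.4483, 1, -0.4199],
 [0.1145, -0.4199, 1]]


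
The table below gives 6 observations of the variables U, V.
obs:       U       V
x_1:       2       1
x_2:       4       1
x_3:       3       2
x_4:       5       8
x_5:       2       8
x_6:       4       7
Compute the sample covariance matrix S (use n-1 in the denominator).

Step 1 — column means:
  mean(U) = (2 + 4 + 3 + 5 + 2 + 4) / 6 = 20/6 = 3.3333
  mean(V) = (1 + 1 + 2 + 8 + 8 + 7) / 6 = 27/6 = 4.5

Step 2 — sample covariance S[i,j] = (1/(n-1)) · Σ_k (x_{k,i} - mean_i) · (x_{k,j} - mean_j), with n-1 = 5.
  S[U,U] = ((-1.3333)·(-1.3333) + (0.6667)·(0.6667) + (-0.3333)·(-0.3333) + (1.6667)·(1.6667) + (-1.3333)·(-1.3333) + (0.6667)·(0.6667)) / 5 = 7.3333/5 = 1.4667
  S[U,V] = ((-1.3333)·(-3.5) + (0.6667)·(-3.5) + (-0.3333)·(-2.5) + (1.6667)·(3.5) + (-1.3333)·(3.5) + (0.6667)·(2.5)) / 5 = 6/5 = 1.2
  S[V,V] = ((-3.5)·(-3.5) + (-3.5)·(-3.5) + (-2.5)·(-2.5) + (3.5)·(3.5) + (3.5)·(3.5) + (2.5)·(2.5)) / 5 = 61.5/5 = 12.3

S is symmetric (S[j,i] = S[i,j]). Assembling:

S = [[1.4667, 1.2],
 [1.2, 12.3]]


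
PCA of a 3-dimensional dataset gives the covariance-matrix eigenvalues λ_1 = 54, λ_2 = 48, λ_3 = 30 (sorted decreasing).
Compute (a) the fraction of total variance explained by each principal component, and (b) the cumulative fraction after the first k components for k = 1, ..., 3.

Step 1 — total variance = trace(Sigma) = Σ λ_i = 54 + 48 + 30 = 132.

Step 2 — fraction explained by component i = λ_i / Σ λ:
  PC1: 54/132 = 0.4091
  PC2: 48/132 = 0.3636
  PC3: 30/132 = 0.2273

Step 3 — cumulative fraction after k components = (λ_1 + ... + λ_k) / Σ λ:
  k = 1: 54/132 = 0.4091
  k = 2: (54 + 48)/132 = 102/132 = 0.7727
  k = 3: (54 + 48 + 30)/132 = 132/132 = 1

Summary (fraction, with percent):

explained: PC1 0.4091 (40.91%), PC2 0.3636 (36.36%), PC3 0.2273 (22.73%);  cumulative: 0.4091, 0.7727, 1


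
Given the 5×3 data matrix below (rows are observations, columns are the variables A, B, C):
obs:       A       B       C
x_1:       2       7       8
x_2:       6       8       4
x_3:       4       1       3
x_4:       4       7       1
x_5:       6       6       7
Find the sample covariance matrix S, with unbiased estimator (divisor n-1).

Step 1 — column means:
  mean(A) = (2 + 6 + 4 + 4 + 6) / 5 = 22/5 = 4.4
  mean(B) = (7 + 8 + 1 + 7 + 6) / 5 = 29/5 = 5.8
  mean(C) = (8 + 4 + 3 + 1 + 7) / 5 = 23/5 = 4.6

Step 2 — sample covariance S[i,j] = (1/(n-1)) · Σ_k (x_{k,i} - mean_i) · (x_{k,j} - mean_j), with n-1 = 4.
  S[A,A] = ((-2.4)·(-2.4) + (1.6)·(1.6) + (-0.4)·(-0.4) + (-0.4)·(-0.4) + (1.6)·(1.6)) / 4 = 11.2/4 = 2.8
  S[A,B] = ((-2.4)·(1.2) + (1.6)·(2.2) + (-0.4)·(-4.8) + (-0.4)·(1.2) + (1.6)·(0.2)) / 4 = 2.4/4 = 0.6
  S[A,C] = ((-2.4)·(3.4) + (1.6)·(-0.6) + (-0.4)·(-1.6) + (-0.4)·(-3.6) + (1.6)·(2.4)) / 4 = -3.2/4 = -0.8
  S[B,B] = ((1.2)·(1.2) + (2.2)·(2.2) + (-4.8)·(-4.8) + (1.2)·(1.2) + (0.2)·(0.2)) / 4 = 30.8/4 = 7.7
  S[B,C] = ((1.2)·(3.4) + (2.2)·(-0.6) + (-4.8)·(-1.6) + (1.2)·(-3.6) + (0.2)·(2.4)) / 4 = 6.6/4 = 1.65
  S[C,C] = ((3.4)·(3.4) + (-0.6)·(-0.6) + (-1.6)·(-1.6) + (-3.6)·(-3.6) + (2.4)·(2.4)) / 4 = 33.2/4 = 8.3

S is symmetric (S[j,i] = S[i,j]). Assembling:

S = [[2.8, 0.6, -0.8],
 [0.6, 7.7, 1.65],
 [-0.8, 1.65, 8.3]]


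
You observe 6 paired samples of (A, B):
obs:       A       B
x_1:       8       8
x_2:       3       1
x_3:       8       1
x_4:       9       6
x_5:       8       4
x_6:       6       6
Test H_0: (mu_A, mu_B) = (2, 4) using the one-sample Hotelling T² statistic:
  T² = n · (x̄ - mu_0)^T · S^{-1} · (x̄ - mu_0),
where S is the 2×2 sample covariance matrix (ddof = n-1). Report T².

Step 1 — sample mean vector:
  mean(A) = (8 + 3 + 8 + 9 + 8 + 6) / 6 = 42/6 = 7
  mean(B) = (8 + 1 + 1 + 6 + 4 + 6) / 6 = 26/6 = 4.3333
  x̄ = (7, 4.3333),  deviation x̄ - mu_0 = (7, 4.3333) - (2, 4) = (5, 0.3333).

Step 2 — sample covariance matrix, S[i,j] = (1/(n-1)) · Σ_k (x_{k,i} - mean_i) · (x_{k,j} - mean_j), divisor n-1 = 5:
  S[A,A] = ((1)·(1) + (-4)·(-4) + (1)·(1) + (2)·(2) + (1)·(1) + (-1)·(-1)) / 5 = 24/5 = 4.8
  S[A,B] = ((1)·(3.6667) + (-4)·(-3.3333) + (1)·(-3.3333) + (2)·(1.6667) + (1)·(-0.3333) + (-1)·(1.6667)) / 5 = 15/5 = 3
  S[B,B] = ((3.6667)·(3.6667) + (-3.3333)·(-3.3333) + (-3.3333)·(-3.3333) + (1.6667)·(1.6667) + (-0.3333)·(-0.3333) + (1.6667)·(1.6667)) / 5 = 41.3333/5 = 8.2667
  S = [[4.8, 3],
 [3, 8.2667]].

Step 3 — invert S. det(S) = 4.8·8.2667 - (3)² = 30.68.
  S^{-1} = (1/det) · [[d, -b], [-b, a]] = [[0.2694, -0.0978],
 [-0.0978, 0.1565]].

Step 4 — quadratic form (x̄ - mu_0)^T · S^{-1} · (x̄ - mu_0):
  S^{-1} · (x̄ - mu_0) = (1.3146, -0.4368),
  (x̄ - mu_0)^T · [...] = (5)·(1.3146) + (0.3333)·(-0.4368) = 6.4276.

Step 5 — scale by n: T² = 6 · 6.4276 = 38.5658.

T² ≈ 38.5658


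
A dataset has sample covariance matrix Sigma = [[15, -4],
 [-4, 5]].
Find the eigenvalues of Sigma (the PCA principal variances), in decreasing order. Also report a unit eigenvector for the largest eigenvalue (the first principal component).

Step 1 — characteristic polynomial of 2×2 Sigma:
  det(Sigma - λI) = λ² - trace · λ + det = 0.
  trace = 15 + 5 = 20, det = 15·5 - (-4)² = 59.
Step 2 — discriminant:
  Δ = trace² - 4·det = 400 - 236 = 164.
Step 3 — eigenvalues:
  λ = (trace ± √Δ)/2 = (20 ± 12.8062)/2,
  λ_1 = 16.4031,  λ_2 = 3.5969.

Step 4 — unit eigenvector for λ_1: solve (Sigma - λ_1 I)v = 0. First row:
  (15 - 16.4031)·v_x + (-4)·v_y = 0, i.e. (-1.4031)·v_x + (-4)·v_y = 0,
  so v ∝ (b, λ_1 - a) = (-4, 1.4031); multiply by -1 so the first entry is positive: u = (4, -1.4031).
  ||u|| = √((4)² + (-1.4031)²) = √(17.9688) ≈ 4.239,
  v_1 = u/||u|| ≈ (0.9436, -0.331) (||v_1|| = 1).

λ_1 = 16.4031,  λ_2 = 3.5969;  v_1 ≈ (0.9436, -0.331)


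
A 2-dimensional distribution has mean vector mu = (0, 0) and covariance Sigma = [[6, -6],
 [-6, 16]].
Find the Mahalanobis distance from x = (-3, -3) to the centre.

Step 1 — centre the observation: (x - mu) = (-3, -3).

Step 2 — invert Sigma. det(Sigma) = 6·16 - (-6)² = 60.
  Sigma^{-1} = (1/det) · [[d, -b], [-b, a]] = [[0.2667, 0.1],
 [0.1, 0.1]].

Step 3 — form the quadratic (x - mu)^T · Sigma^{-1} · (x - mu):
  Sigma^{-1} · (x - mu) = (-1.1, -0.6).
  (x - mu)^T · [Sigma^{-1} · (x - mu)] = (-3)·(-1.1) + (-3)·(-0.6) = 5.1.

Step 4 — take square root: d = √(5.1) ≈ 2.2583.

d(x, mu) = √(5.1) ≈ 2.2583


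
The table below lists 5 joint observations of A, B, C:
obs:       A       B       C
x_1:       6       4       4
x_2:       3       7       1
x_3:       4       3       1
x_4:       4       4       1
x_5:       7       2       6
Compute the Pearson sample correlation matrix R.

Step 1 — column means:
  mean(A) = (6 + 3 + 4 + 4 + 7) / 5 = 24/5 = 4.8
  mean(B) = (4 + 7 + 3 + 4 + 2) / 5 = 20/5 = 4
  mean(C) = (4 + 1 + 1 + 1 + 6) / 5 = 13/5 = 2.6

Step 2 — sample variances and covariances s[i,j] = (1/(n-1)) · Σ_k (x_{k,i} - mean_i) · (x_{k,j} - mean_j), with n-1 = 4:
  s[A,A] = ((1.2)·(1.2) + (-1.8)·(-1.8) + (-0.8)·(-0.8) + (-0.8)·(-0.8) + (2.2)·(2.2)) / 4 = 10.8/4 = 2.7
  s[A,B] = ((1.2)·(0) + (-1.8)·(3) + (-0.8)·(-1) + (-0.8)·(0) + (2.2)·(-2)) / 4 = -9/4 = -2.25
  s[A,C] = ((1.2)·(1.4) + (-1.8)·(-1.6) + (-0.8)·(-1.6) + (-0.8)·(-1.6) + (2.2)·(3.4)) / 4 = 14.6/4 = 3.65
  s[B,B] = ((0)·(0) + (3)·(3) + (-1)·(-1) + (0)·(0) + (-2)·(-2)) / 4 = 14/4 = 3.5
  s[B,C] = ((0)·(1.4) + (3)·(-1.6) + (-1)·(-1.6) + (0)·(-1.6) + (-2)·(3.4)) / 4 = -10/4 = -2.5
  s[C,C] = ((1.4)·(1.4) + (-1.6)·(-1.6) + (-1.6)·(-1.6) + (-1.6)·(-1.6) + (3.4)·(3.4)) / 4 = 21.2/4 = 5.3
  Sample standard deviations s_i = √(s[i,i]):
  s(A) = √(2.7) = 1.6432
  s(B) = √(3.5) = 1.8708
  s(C) = √(5.3) = 2.3022

Step 3 — r_{ij} = s_{ij} / (s_i · s_j):
  r[A,A] = 1 (diagonal).
  r[A,B] = -2.25 / (1.6432 · 1.8708) = -2.25 / 3.0741 = -0.7319
  r[A,C] = 3.65 / (1.6432 · 2.3022) = 3.65 / 3.7829 = 0.9649
  r[B,B] = 1 (diagonal).
  r[B,C] = -2.5 / (1.8708 · 2.3022) = -2.5 / 4.307 = -0.5805
  r[C,C] = 1 (diagonal).

R is symmetric with unit diagonal. Assembling:

R = [[1, -0.7319, 0.9649],
 [-0.7319, 1, -0.5805],
 [0.9649, -0.5805, 1]]


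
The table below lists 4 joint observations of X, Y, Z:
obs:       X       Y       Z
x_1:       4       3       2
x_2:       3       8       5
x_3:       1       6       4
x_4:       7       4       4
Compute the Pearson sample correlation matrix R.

Step 1 — column means:
  mean(X) = (4 + 3 + 1 + 7) / 4 = 15/4 = 3.75
  mean(Y) = (3 + 8 + 6 + 4) / 4 = 21/4 = 5.25
  mean(Z) = (2 + 5 + 4 + 4) / 4 = 15/4 = 3.75

Step 2 — sample variances and covariances s[i,j] = (1/(n-1)) · Σ_k (x_{k,i} - mean_i) · (x_{k,j} - mean_j), with n-1 = 3:
  s[X,X] = ((0.25)·(0.25) + (-0.75)·(-0.75) + (-2.75)·(-2.75) + (3.25)·(3.25)) / 3 = 18.75/3 = 6.25
  s[X,Y] = ((0.25)·(-2.25) + (-0.75)·(2.75) + (-2.75)·(0.75) + (3.25)·(-1.25)) / 3 = -8.75/3 = -2.9167
  s[X,Z] = ((0.25)·(-1.75) + (-0.75)·(1.25) + (-2.75)·(0.25) + (3.25)·(0.25)) / 3 = -1.25/3 = -0.4167
  s[Y,Y] = ((-2.25)·(-2.25) + (2.75)·(2.75) + (0.75)·(0.75) + (-1.25)·(-1.25)) / 3 = 14.75/3 = 4.9167
  s[Y,Z] = ((-2.25)·(-1.75) + (2.75)·(1.25) + (0.75)·(0.25) + (-1.25)·(0.25)) / 3 = 7.25/3 = 2.4167
  s[Z,Z] = ((-1.75)·(-1.75) + (1.25)·(1.25) + (0.25)·(0.25) + (0.25)·(0.25)) / 3 = 4.75/3 = 1.5833
  Sample standard deviations s_i = √(s[i,i]):
  s(X) = √(6.25) = 2.5
  s(Y) = √(4.9167) = 2.2174
  s(Z) = √(1.5833) = 1.2583

Step 3 — r_{ij} = s_{ij} / (s_i · s_j):
  r[X,X] = 1 (diagonal).
  r[X,Y] = -2.9167 / (2.5 · 2.2174) = -2.9167 / 5.5434 = -0.5262
  r[X,Z] = -0.4167 / (2.5 · 1.2583) = -0.4167 / 3.1458 = -0.1325
  r[Y,Y] = 1 (diagonal).
  r[Y,Z] = 2.4167 / (2.2174 · 1.2583) = 2.4167 / 2.7901 = 0.8662
  r[Z,Z] = 1 (diagonal).

R is symmetric with unit diagonal. Assembling:

R = [[1, -0.5262, -0.1325],
 [-0.5262, 1, 0.8662],
 [-0.1325, 0.8662, 1]]


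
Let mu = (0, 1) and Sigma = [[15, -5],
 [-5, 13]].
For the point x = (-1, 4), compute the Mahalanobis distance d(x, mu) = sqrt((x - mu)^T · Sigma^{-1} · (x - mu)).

Step 1 — centre the observation: (x - mu) = (-1, 3).

Step 2 — invert Sigma. det(Sigma) = 15·13 - (-5)² = 170.
  Sigma^{-1} = (1/det) · [[d, -b], [-b, a]] = [[0.0765, 0.0294],
 [0.0294, 0.0882]].

Step 3 — form the quadratic (x - mu)^T · Sigma^{-1} · (x - mu):
  Sigma^{-1} · (x - mu) = (0.0118, 0.2353).
  (x - mu)^T · [Sigma^{-1} · (x - mu)] = (-1)·(0.0118) + (3)·(0.2353) = 0.6941.

Step 4 — take square root: d = √(0.6941) ≈ 0.8331.

d(x, mu) = √(0.6941) ≈ 0.8331


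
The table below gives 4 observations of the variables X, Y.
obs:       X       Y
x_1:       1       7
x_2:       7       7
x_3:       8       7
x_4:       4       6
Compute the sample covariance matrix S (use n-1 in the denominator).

Step 1 — column means:
  mean(X) = (1 + 7 + 8 + 4) / 4 = 20/4 = 5
  mean(Y) = (7 + 7 + 7 + 6) / 4 = 27/4 = 6.75

Step 2 — sample covariance S[i,j] = (1/(n-1)) · Σ_k (x_{k,i} - mean_i) · (x_{k,j} - mean_j), with n-1 = 3.
  S[X,X] = ((-4)·(-4) + (2)·(2) + (3)·(3) + (-1)·(-1)) / 3 = 30/3 = 10
  S[X,Y] = ((-4)·(0.25) + (2)·(0.25) + (3)·(0.25) + (-1)·(-0.75)) / 3 = 1/3 = 0.3333
  S[Y,Y] = ((0.25)·(0.25) + (0.25)·(0.25) + (0.25)·(0.25) + (-0.75)·(-0.75)) / 3 = 0.75/3 = 0.25

S is symmetric (S[j,i] = S[i,j]). Assembling:

S = [[10, 0.3333],
 [0.3333, 0.25]]


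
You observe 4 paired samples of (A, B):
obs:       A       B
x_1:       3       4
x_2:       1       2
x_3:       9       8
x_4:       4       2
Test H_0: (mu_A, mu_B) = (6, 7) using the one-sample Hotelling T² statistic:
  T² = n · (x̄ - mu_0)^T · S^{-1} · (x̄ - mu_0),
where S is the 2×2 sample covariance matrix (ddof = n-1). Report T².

Step 1 — sample mean vector:
  mean(A) = (3 + 1 + 9 + 4) / 4 = 17/4 = 4.25
  mean(B) = (4 + 2 + 8 + 2) / 4 = 16/4 = 4
  x̄ = (4.25, 4),  deviation x̄ - mu_0 = (4.25, 4) - (6, 7) = (-1.75, -3).

Step 2 — sample covariance matrix, S[i,j] = (1/(n-1)) · Σ_k (x_{k,i} - mean_i) · (x_{k,j} - mean_j), divisor n-1 = 3:
  S[A,A] = ((-1.25)·(-1.25) + (-3.25)·(-3.25) + (4.75)·(4.75) + (-0.25)·(-0.25)) / 3 = 34.75/3 = 11.5833
  S[A,B] = ((-1.25)·(0) + (-3.25)·(-2) + (4.75)·(4) + (-0.25)·(-2)) / 3 = 26/3 = 8.6667
  S[B,B] = ((0)·(0) + (-2)·(-2) + (4)·(4) + (-2)·(-2)) / 3 = 24/3 = 8
  S = [[11.5833, 8.6667],
 [8.6667, 8]].

Step 3 — invert S. det(S) = 11.5833·8 - (8.6667)² = 17.5556.
  S^{-1} = (1/det) · [[d, -b], [-b, a]] = [[0.4557, -0.4937],
 [-0.4937, 0.6598]].

Step 4 — quadratic form (x̄ - mu_0)^T · S^{-1} · (x̄ - mu_0):
  S^{-1} · (x̄ - mu_0) = (0.6835, -1.1155),
  (x̄ - mu_0)^T · [...] = (-1.75)·(0.6835) + (-3)·(-1.1155) = 2.1503.

Step 5 — scale by n: T² = 4 · 2.1503 = 8.6013.

T² ≈ 8.6013


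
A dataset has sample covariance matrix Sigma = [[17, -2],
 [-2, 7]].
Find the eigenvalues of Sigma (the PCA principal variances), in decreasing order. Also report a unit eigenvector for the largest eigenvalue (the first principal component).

Step 1 — characteristic polynomial of 2×2 Sigma:
  det(Sigma - λI) = λ² - trace · λ + det = 0.
  trace = 17 + 7 = 24, det = 17·7 - (-2)² = 115.
Step 2 — discriminant:
  Δ = trace² - 4·det = 576 - 460 = 116.
Step 3 — eigenvalues:
  λ = (trace ± √Δ)/2 = (24 ± 10.7703)/2,
  λ_1 = 17.3852,  λ_2 = 6.6148.

Step 4 — unit eigenvector for λ_1: solve (Sigma - λ_1 I)v = 0. First row:
  (17 - 17.3852)·v_x + (-2)·v_y = 0, i.e. (-0.3852)·v_x + (-2)·v_y = 0,
  so v ∝ (b, λ_1 - a) = (-2, 0.3852); multiply by -1 so the first entry is positive: u = (2, -0.3852).
  ||u|| = √((2)² + (-0.3852)²) = √(4.1484) ≈ 2.0368,
  v_1 = u/||u|| ≈ (0.982, -0.1891) (||v_1|| = 1).

λ_1 = 17.3852,  λ_2 = 6.6148;  v_1 ≈ (0.982, -0.1891)


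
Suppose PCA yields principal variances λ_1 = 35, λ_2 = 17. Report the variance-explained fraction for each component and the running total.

Step 1 — total variance = trace(Sigma) = Σ λ_i = 35 + 17 = 52.

Step 2 — fraction explained by component i = λ_i / Σ λ:
  PC1: 35/52 = 0.6731
  PC2: 17/52 = 0.3269

Step 3 — cumulative fraction after k components = (λ_1 + ... + λ_k) / Σ λ:
  k = 1: 35/52 = 0.6731
  k = 2: (35 + 17)/52 = 52/52 = 1

Summary (fraction, with percent):

explained: PC1 0.6731 (67.31%), PC2 0.3269 (32.69%);  cumulative: 0.6731, 1
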